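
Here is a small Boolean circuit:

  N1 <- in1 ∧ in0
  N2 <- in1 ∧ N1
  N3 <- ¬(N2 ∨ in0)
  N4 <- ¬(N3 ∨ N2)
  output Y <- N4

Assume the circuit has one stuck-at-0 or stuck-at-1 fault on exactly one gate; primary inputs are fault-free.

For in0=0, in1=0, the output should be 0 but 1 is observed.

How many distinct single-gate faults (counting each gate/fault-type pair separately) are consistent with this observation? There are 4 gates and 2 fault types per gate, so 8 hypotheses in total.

Fault-free: N1=0, N2=0, N3=1, N4=0 → 0. Observed 1.
  N1 stuck-at-0: output 0 ✗
  N1 stuck-at-1: output 0 ✗
  N2 stuck-at-0: output 0 ✗
  N2 stuck-at-1: output 0 ✗
  N3 stuck-at-0: output 1 ✓
  N3 stuck-at-1: output 0 ✗
  N4 stuck-at-0: output 0 ✗
  N4 stuck-at-1: output 1 ✓
Consistent faults: {N3 stuck-at-0, N4 stuck-at-1} — 2 in all.

2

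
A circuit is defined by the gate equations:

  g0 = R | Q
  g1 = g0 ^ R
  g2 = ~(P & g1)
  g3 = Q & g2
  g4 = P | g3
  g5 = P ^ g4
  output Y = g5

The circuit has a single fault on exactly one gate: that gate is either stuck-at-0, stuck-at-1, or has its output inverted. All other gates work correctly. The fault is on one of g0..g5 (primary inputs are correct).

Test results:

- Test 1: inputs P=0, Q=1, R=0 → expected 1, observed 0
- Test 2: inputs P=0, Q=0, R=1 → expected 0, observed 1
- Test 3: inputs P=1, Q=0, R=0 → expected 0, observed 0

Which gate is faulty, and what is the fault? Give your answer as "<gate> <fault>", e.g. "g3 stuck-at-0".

Fault-free values for test 1 (P=0, Q=1, R=0): g0=1, g1=1, g2=1, g3=1, g4=1, g5=1, giving Y=1. Observed 0.
Test 1: faults giving observed 0 are {g2 stuck-at-0, g2 inverted output, g3 stuck-at-0, g3 inverted output, g4 stuck-at-0, g4 inverted output, g5 stuck-at-0, g5 inverted output}.
Test 2 (P=0, Q=0, R=1): fault-free g0=1, g1=0, g2=1, g3=0, g4=0, g5=0 → 0; observed 1. Eliminates g2 stuck-at-0, g2 inverted output, g3 stuck-at-0, g4 stuck-at-0, g5 stuck-at-0.
Test 3 (P=1, Q=0, R=0): fault-free g0=0, g1=0, g2=1, g3=0, g4=1, g5=0 → 0; observed 0. Eliminates g4 inverted output, g5 inverted output.
Only g3 inverted output is consistent with every test.

g3 inverted output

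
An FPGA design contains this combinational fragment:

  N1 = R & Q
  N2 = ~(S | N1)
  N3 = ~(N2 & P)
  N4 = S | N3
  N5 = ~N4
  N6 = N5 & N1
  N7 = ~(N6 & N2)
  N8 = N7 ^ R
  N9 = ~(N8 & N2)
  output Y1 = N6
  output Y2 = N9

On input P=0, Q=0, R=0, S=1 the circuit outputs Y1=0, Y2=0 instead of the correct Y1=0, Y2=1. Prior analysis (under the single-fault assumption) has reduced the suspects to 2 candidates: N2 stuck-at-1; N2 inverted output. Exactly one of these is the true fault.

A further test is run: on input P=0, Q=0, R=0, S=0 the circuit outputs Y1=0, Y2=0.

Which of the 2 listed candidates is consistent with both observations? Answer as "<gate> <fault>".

Evaluate each candidate on input P=0, Q=0, R=0, S=0:
  N2 stuck-at-1: N1=0, N2=1 [stuck-at-1], N3=1, N4=1, N5=0, N6=0, N7=1, N8=1, N9=0 → Y1=0, Y2=0 — matches
  N2 inverted output: N1=0, N2=0 [inverted output], N3=1, N4=1, N5=0, N6=0, N7=1, N8=1, N9=1 → Y1=0, Y2=1 — eliminated
Only N2 stuck-at-1 reproduces the observed Y1=0, Y2=0.

N2 stuck-at-1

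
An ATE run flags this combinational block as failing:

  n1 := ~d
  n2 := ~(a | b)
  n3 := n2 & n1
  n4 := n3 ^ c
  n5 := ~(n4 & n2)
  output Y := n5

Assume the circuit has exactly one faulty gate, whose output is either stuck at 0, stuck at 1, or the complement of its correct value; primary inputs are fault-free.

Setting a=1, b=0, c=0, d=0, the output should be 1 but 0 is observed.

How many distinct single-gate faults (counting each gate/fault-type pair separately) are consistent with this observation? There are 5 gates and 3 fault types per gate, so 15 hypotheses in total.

4

Fault-free: n1=1, n2=0, n3=0, n4=0, n5=1 → 1. Observed 0.
  n1: none of the 3 fault types match ✗
  n2: stuck-at-1, inverted output ✓; others ✗
  n3: none of the 3 fault types match ✗
  n4: none of the 3 fault types match ✗
  n5: stuck-at-0, inverted output ✓; others ✗
Consistent faults: {n2 stuck-at-1, n2 inverted output, n5 stuck-at-0, n5 inverted output} — 4 in all.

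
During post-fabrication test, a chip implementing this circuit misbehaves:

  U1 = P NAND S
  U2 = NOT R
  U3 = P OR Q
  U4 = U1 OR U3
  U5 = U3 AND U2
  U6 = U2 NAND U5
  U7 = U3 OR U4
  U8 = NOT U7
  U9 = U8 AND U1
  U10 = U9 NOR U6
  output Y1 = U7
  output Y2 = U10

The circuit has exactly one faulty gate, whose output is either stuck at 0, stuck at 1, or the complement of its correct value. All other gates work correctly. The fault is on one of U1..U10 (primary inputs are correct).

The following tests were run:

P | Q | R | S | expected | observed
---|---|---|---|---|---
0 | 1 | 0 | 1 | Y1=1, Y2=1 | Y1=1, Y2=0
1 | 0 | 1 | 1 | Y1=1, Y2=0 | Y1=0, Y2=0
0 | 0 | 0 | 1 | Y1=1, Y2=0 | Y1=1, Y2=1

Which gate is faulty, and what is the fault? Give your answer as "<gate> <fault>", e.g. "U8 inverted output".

Fault-free values for test 1 (P=0, Q=1, R=0, S=1): U1=1, U2=1, U3=1, U4=1, U5=1, U6=0, U7=1, U8=0, U9=0, U10=1, giving Y1=1, Y2=1. Observed Y1=1, Y2=0.
Test 1: faults giving observed Y1=1, Y2=0 are {U2 stuck-at-0, U2 inverted output, U3 stuck-at-0, U3 inverted output, U5 stuck-at-0, U5 inverted output, U6 stuck-at-1, U6 inverted output, U8 stuck-at-1, U8 inverted output, U9 stuck-at-1, U9 inverted output, U10 stuck-at-0, U10 inverted output}.
Test 2 (P=1, Q=0, R=1, S=1): fault-free U1=0, U2=0, U3=1, U4=1, U5=0, U6=1, U7=1, U8=0, U9=0, U10=0 → Y1=1, Y2=0; observed Y1=0, Y2=0. Eliminates U2 stuck-at-0, U2 inverted output, U5 stuck-at-0, U5 inverted output, U6 stuck-at-1, U6 inverted output, U8 stuck-at-1, U8 inverted output, U9 stuck-at-1, U9 inverted output, U10 stuck-at-0, U10 inverted output.
Test 3 (P=0, Q=0, R=0, S=1): fault-free U1=1, U2=1, U3=0, U4=1, U5=0, U6=1, U7=1, U8=0, U9=0, U10=0 → Y1=1, Y2=0; observed Y1=1, Y2=1. Eliminates U3 stuck-at-0.
Only U3 inverted output is consistent with every test.

U3 inverted output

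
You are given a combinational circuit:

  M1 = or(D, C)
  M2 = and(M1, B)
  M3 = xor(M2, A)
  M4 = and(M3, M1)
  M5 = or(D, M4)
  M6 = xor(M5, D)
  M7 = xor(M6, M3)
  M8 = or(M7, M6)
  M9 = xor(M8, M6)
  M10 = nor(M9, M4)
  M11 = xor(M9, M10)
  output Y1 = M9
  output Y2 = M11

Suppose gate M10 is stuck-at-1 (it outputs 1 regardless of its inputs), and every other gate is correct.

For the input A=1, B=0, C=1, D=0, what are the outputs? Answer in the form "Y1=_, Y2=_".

Y1=0, Y2=1

Propagate with M10 forced: M1=1, M2=0, M3=1, M4=1, M5=1, M6=1, M7=0, M8=1, M9=0, M10=1 [stuck-at-1], M11=1.
So the outputs are Y1=0, Y2=1. (Without the fault they would be Y1=0, Y2=0.)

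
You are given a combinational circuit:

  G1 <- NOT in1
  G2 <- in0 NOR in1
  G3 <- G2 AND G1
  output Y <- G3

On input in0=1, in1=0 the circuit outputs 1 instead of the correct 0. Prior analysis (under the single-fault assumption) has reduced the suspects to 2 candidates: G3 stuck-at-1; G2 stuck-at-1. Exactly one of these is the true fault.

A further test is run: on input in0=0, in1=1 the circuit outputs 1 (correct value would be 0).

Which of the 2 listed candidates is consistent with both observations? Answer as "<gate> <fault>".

Evaluate each candidate on input in0=0, in1=1:
  G3 stuck-at-1: G1=0, G2=0, G3=1 [stuck-at-1] → 1 — matches
  G2 stuck-at-1: G1=0, G2=1 [stuck-at-1], G3=0 → 0 — eliminated
Only G3 stuck-at-1 reproduces the observed 1.

G3 stuck-at-1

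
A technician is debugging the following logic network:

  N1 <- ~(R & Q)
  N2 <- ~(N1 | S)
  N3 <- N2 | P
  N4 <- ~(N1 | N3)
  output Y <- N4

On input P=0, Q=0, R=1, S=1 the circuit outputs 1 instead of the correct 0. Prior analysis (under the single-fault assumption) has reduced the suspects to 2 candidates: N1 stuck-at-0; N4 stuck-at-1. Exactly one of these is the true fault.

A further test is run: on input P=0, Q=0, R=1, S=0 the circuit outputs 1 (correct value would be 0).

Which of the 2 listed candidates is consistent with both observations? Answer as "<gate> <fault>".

Evaluate each candidate on input P=0, Q=0, R=1, S=0:
  N1 stuck-at-0: N1=0 [stuck-at-0], N2=1, N3=1, N4=0 → 0 — eliminated
  N4 stuck-at-1: N1=1, N2=0, N3=0, N4=1 [stuck-at-1] → 1 — matches
Only N4 stuck-at-1 reproduces the observed 1.

N4 stuck-at-1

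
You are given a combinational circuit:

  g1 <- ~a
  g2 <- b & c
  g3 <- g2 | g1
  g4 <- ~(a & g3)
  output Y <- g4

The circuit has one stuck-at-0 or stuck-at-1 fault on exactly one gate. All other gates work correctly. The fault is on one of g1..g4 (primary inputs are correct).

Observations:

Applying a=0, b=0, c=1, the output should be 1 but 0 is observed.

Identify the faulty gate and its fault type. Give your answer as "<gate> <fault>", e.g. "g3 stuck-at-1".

Fault-free values for test 1 (a=0, b=0, c=1): g1=1, g2=0, g3=1, g4=1, giving Y=1. Observed 0.
Test 1: faults giving observed 0 are {g4 stuck-at-0}.
Only g4 stuck-at-0 is consistent with every test.

g4 stuck-at-0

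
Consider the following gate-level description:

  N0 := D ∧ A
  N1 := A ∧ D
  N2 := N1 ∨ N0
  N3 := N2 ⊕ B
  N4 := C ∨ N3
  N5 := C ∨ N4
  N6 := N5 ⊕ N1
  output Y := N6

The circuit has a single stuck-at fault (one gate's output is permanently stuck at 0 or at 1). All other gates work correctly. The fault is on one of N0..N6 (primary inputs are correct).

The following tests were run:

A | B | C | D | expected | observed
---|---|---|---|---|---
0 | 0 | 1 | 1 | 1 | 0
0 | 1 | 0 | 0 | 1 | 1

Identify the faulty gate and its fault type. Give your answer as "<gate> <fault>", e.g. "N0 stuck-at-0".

N1 stuck-at-1

Fault-free values for test 1 (A=0, B=0, C=1, D=1): N0=0, N1=0, N2=0, N3=0, N4=1, N5=1, N6=1, giving Y=1. Observed 0.
Test 1: faults giving observed 0 are {N1 stuck-at-1, N5 stuck-at-0, N6 stuck-at-0}.
Test 2 (A=0, B=1, C=0, D=0): fault-free N0=0, N1=0, N2=0, N3=1, N4=1, N5=1, N6=1 → 1; observed 1. Eliminates N5 stuck-at-0, N6 stuck-at-0.
Only N1 stuck-at-1 is consistent with every test.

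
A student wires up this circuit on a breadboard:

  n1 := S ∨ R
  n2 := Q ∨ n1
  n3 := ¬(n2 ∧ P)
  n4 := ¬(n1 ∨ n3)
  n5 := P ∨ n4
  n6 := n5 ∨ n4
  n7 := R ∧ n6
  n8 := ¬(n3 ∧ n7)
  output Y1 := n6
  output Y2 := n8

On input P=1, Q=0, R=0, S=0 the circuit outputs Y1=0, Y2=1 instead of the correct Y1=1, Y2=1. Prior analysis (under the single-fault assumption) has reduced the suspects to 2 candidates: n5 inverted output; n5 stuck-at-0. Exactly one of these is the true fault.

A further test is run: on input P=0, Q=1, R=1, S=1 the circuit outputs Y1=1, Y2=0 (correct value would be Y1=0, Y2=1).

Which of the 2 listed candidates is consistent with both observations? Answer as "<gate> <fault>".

Evaluate each candidate on input P=0, Q=1, R=1, S=1:
  n5 inverted output: n1=1, n2=1, n3=1, n4=0, n5=1 [inverted output], n6=1, n7=1, n8=0 → Y1=1, Y2=0 — matches
  n5 stuck-at-0: n1=1, n2=1, n3=1, n4=0, n5=0 [stuck-at-0], n6=0, n7=0, n8=1 → Y1=0, Y2=1 — eliminated
Only n5 inverted output reproduces the observed Y1=1, Y2=0.

n5 inverted output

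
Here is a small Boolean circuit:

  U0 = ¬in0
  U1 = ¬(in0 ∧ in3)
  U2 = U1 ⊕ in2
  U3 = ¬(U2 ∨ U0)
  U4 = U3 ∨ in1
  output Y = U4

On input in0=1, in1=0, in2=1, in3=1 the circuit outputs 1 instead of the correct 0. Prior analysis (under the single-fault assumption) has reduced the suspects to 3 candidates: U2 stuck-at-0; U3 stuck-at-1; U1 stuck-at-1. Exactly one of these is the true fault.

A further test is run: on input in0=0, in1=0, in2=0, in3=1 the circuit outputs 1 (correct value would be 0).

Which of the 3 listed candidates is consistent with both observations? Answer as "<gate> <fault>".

U3 stuck-at-1

Evaluate each candidate on input in0=0, in1=0, in2=0, in3=1:
  U2 stuck-at-0: U0=1, U1=1, U2=0 [stuck-at-0], U3=0, U4=0 → 0 — eliminated
  U3 stuck-at-1: U0=1, U1=1, U2=1, U3=1 [stuck-at-1], U4=1 → 1 — matches
  U1 stuck-at-1: U0=1, U1=1 [stuck-at-1], U2=1, U3=0, U4=0 → 0 — eliminated
Only U3 stuck-at-1 reproduces the observed 1.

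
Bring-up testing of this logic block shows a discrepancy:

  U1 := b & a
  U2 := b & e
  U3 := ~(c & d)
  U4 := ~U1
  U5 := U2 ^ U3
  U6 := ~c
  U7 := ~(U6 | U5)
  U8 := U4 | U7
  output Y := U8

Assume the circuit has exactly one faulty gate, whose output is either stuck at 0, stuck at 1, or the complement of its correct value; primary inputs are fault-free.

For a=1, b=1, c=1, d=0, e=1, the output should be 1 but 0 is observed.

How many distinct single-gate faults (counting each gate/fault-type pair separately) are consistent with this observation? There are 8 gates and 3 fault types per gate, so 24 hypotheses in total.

12

Fault-free: U1=1, U2=1, U3=1, U4=0, U5=0, U6=0, U7=1, U8=1 → 1. Observed 0.
  U1: none of the 3 fault types match ✗
  U2: stuck-at-0, inverted output ✓; others ✗
  U3: stuck-at-0, inverted output ✓; others ✗
  U4: none of the 3 fault types match ✗
  U5: stuck-at-1, inverted output ✓; others ✗
  U6: stuck-at-1, inverted output ✓; others ✗
  U7: stuck-at-0, inverted output ✓; others ✗
  U8: stuck-at-0, inverted output ✓; others ✗
Consistent faults: {U2 stuck-at-0, U2 inverted output, U3 stuck-at-0, U3 inverted output, U5 stuck-at-1, U5 inverted output, U6 stuck-at-1, U6 inverted output, U7 stuck-at-0, U7 inverted output, U8 stuck-at-0, U8 inverted output} — 12 in all.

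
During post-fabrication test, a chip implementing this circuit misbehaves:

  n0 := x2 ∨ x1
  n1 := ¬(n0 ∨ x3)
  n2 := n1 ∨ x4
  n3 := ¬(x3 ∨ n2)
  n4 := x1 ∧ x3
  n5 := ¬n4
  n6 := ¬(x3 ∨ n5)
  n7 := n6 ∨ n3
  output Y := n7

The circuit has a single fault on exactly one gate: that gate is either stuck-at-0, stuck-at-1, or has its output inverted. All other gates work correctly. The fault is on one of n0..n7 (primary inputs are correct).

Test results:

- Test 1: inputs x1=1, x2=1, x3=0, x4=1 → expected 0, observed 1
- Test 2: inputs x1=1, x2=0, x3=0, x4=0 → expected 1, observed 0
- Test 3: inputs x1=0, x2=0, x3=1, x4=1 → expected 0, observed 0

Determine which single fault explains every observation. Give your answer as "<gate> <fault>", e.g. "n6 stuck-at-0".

Fault-free values for test 1 (x1=1, x2=1, x3=0, x4=1): n0=1, n1=0, n2=1, n3=0, n4=0, n5=1, n6=0, n7=0, giving Y=0. Observed 1.
Test 1: faults giving observed 1 are {n2 stuck-at-0, n2 inverted output, n3 stuck-at-1, n3 inverted output, n4 stuck-at-1, n4 inverted output, n5 stuck-at-0, n5 inverted output, n6 stuck-at-1, n6 inverted output, n7 stuck-at-1, n7 inverted output}.
Test 2 (x1=1, x2=0, x3=0, x4=0): fault-free n0=1, n1=0, n2=0, n3=1, n4=0, n5=1, n6=0, n7=1 → 1; observed 0. Eliminates n2 stuck-at-0, n3 stuck-at-1, n4 stuck-at-1, n4 inverted output, n5 stuck-at-0, n5 inverted output, n6 stuck-at-1, n6 inverted output, n7 stuck-at-1.
Test 3 (x1=0, x2=0, x3=1, x4=1): fault-free n0=0, n1=0, n2=1, n3=0, n4=0, n5=1, n6=0, n7=0 → 0; observed 0. Eliminates n3 inverted output, n7 inverted output.
Only n2 inverted output is consistent with every test.

n2 inverted output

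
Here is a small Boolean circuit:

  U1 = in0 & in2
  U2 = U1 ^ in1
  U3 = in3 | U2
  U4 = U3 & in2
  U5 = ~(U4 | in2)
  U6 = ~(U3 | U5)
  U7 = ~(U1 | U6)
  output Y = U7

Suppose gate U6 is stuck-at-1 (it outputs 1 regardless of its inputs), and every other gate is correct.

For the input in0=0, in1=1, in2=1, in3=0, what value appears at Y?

Propagate with U6 forced: U1=0, U2=1, U3=1, U4=1, U5=0, U6=1 [stuck-at-1], U7=0.
So Y = 0. (Without the fault it would be 1.)

0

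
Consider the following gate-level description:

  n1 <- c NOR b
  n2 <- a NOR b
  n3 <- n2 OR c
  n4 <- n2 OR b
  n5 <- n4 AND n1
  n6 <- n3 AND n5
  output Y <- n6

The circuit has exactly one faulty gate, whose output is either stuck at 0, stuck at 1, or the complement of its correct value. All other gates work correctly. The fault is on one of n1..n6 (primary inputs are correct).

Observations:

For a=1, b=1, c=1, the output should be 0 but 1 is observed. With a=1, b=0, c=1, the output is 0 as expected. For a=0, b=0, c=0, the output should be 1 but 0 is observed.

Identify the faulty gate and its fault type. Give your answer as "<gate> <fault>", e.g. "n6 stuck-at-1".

Fault-free values for test 1 (a=1, b=1, c=1): n1=0, n2=0, n3=1, n4=1, n5=0, n6=0, giving Y=0. Observed 1.
Test 1: faults giving observed 1 are {n1 stuck-at-1, n1 inverted output, n5 stuck-at-1, n5 inverted output, n6 stuck-at-1, n6 inverted output}.
Test 2 (a=1, b=0, c=1): fault-free n1=0, n2=0, n3=1, n4=0, n5=0, n6=0 → 0; observed 0. Eliminates n5 stuck-at-1, n5 inverted output, n6 stuck-at-1, n6 inverted output.
Test 3 (a=0, b=0, c=0): fault-free n1=1, n2=1, n3=1, n4=1, n5=1, n6=1 → 1; observed 0. Eliminates n1 stuck-at-1.
Only n1 inverted output is consistent with every test.

n1 inverted output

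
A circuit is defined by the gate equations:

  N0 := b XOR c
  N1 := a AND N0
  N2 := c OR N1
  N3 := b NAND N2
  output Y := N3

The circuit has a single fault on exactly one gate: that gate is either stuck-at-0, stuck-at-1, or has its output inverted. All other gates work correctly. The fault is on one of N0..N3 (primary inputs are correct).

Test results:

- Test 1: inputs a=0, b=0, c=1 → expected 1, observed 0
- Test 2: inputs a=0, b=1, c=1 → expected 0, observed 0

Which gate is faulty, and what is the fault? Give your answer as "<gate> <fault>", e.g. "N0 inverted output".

N3 stuck-at-0

Fault-free values for test 1 (a=0, b=0, c=1): N0=1, N1=0, N2=1, N3=1, giving Y=1. Observed 0.
Test 1: faults giving observed 0 are {N3 stuck-at-0, N3 inverted output}.
Test 2 (a=0, b=1, c=1): fault-free N0=0, N1=0, N2=1, N3=0 → 0; observed 0. Eliminates N3 inverted output.
Only N3 stuck-at-0 is consistent with every test.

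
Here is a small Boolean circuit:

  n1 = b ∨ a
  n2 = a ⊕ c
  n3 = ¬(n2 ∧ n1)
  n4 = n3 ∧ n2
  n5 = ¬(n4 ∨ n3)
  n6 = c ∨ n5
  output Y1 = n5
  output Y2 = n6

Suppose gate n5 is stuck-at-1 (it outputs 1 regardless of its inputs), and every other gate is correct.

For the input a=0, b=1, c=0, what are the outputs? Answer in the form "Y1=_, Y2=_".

Y1=1, Y2=1

Propagate with n5 forced: n1=1, n2=0, n3=1, n4=0, n5=1 [stuck-at-1], n6=1.
So the outputs are Y1=1, Y2=1. (Without the fault they would be Y1=0, Y2=0.)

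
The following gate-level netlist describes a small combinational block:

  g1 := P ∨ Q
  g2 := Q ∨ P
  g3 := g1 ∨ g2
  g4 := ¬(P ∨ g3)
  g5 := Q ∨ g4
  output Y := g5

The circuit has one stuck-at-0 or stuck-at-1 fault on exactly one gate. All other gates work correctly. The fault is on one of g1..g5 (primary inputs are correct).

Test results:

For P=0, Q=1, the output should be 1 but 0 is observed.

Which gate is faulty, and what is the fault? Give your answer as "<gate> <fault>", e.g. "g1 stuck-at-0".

g5 stuck-at-0

Fault-free values for test 1 (P=0, Q=1): g1=1, g2=1, g3=1, g4=0, g5=1, giving Y=1. Observed 0.
Test 1: faults giving observed 0 are {g5 stuck-at-0}.
Only g5 stuck-at-0 is consistent with every test.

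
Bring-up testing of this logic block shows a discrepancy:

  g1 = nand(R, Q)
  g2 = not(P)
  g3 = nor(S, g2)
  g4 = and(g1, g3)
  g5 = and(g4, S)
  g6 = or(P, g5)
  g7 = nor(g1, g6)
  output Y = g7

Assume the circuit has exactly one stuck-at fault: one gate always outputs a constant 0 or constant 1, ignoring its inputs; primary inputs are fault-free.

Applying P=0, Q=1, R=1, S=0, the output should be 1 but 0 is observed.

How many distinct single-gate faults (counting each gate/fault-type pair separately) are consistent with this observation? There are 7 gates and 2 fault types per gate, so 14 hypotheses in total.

4

Fault-free: g1=0, g2=1, g3=0, g4=0, g5=0, g6=0, g7=1 → 1. Observed 0.
  g1 stuck-at-0: output 1 ✗
  g1 stuck-at-1: output 0 ✓
  g2 stuck-at-0: output 1 ✗
  g2 stuck-at-1: output 1 ✗
  g3 stuck-at-0: output 1 ✗
  g3 stuck-at-1: output 1 ✗
  g4 stuck-at-0: output 1 ✗
  g4 stuck-at-1: output 1 ✗
  g5 stuck-at-0: output 1 ✗
  g5 stuck-at-1: output 0 ✓
  g6 stuck-at-0: output 1 ✗
  g6 stuck-at-1: output 0 ✓
  g7 stuck-at-0: output 0 ✓
  g7 stuck-at-1: output 1 ✗
Consistent faults: {g1 stuck-at-1, g5 stuck-at-1, g6 stuck-at-1, g7 stuck-at-0} — 4 in all.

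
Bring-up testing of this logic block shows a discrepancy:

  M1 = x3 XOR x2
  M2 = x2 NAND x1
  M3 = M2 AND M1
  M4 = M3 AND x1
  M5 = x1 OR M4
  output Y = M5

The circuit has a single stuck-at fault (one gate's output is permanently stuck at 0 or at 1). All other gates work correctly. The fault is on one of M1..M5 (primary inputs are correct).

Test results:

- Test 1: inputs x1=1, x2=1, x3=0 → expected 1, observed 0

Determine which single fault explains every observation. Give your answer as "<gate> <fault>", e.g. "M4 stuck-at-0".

Fault-free values for test 1 (x1=1, x2=1, x3=0): M1=1, M2=0, M3=0, M4=0, M5=1, giving Y=1. Observed 0.
Test 1: faults giving observed 0 are {M5 stuck-at-0}.
Only M5 stuck-at-0 is consistent with every test.

M5 stuck-at-0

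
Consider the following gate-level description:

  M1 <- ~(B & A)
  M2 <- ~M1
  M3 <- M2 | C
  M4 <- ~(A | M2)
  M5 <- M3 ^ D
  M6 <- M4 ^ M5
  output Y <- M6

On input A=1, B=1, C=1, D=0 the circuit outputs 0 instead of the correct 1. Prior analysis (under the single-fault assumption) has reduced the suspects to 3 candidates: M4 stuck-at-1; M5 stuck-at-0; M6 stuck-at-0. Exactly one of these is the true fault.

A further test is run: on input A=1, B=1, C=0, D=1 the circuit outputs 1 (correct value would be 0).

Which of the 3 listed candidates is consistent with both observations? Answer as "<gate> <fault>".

M4 stuck-at-1

Evaluate each candidate on input A=1, B=1, C=0, D=1:
  M4 stuck-at-1: M1=0, M2=1, M3=1, M4=1 [stuck-at-1], M5=0, M6=1 → 1 — matches
  M5 stuck-at-0: M1=0, M2=1, M3=1, M4=0, M5=0 [stuck-at-0], M6=0 → 0 — eliminated
  M6 stuck-at-0: M1=0, M2=1, M3=1, M4=0, M5=0, M6=0 [stuck-at-0] → 0 — eliminated
Only M4 stuck-at-1 reproduces the observed 1.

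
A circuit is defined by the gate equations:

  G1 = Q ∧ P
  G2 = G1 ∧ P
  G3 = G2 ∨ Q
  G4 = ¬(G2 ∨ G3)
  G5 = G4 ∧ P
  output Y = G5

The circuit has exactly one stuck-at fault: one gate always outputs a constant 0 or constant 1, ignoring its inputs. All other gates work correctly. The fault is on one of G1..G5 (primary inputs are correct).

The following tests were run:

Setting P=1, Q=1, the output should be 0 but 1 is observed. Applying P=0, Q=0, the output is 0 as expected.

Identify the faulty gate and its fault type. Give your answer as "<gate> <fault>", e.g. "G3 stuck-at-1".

G4 stuck-at-1

Fault-free values for test 1 (P=1, Q=1): G1=1, G2=1, G3=1, G4=0, G5=0, giving Y=0. Observed 1.
Test 1: faults giving observed 1 are {G4 stuck-at-1, G5 stuck-at-1}.
Test 2 (P=0, Q=0): fault-free G1=0, G2=0, G3=0, G4=1, G5=0 → 0; observed 0. Eliminates G5 stuck-at-1.
Only G4 stuck-at-1 is consistent with every test.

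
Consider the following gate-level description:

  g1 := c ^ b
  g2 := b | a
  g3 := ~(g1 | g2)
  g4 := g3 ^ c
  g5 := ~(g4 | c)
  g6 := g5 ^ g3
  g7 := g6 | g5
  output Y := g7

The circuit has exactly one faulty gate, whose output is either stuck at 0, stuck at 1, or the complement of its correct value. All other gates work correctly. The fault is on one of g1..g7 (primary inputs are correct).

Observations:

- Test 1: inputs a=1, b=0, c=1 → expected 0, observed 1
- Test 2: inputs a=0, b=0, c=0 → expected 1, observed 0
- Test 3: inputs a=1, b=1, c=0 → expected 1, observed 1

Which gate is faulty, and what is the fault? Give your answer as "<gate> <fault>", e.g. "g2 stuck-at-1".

Fault-free values for test 1 (a=1, b=0, c=1): g1=1, g2=1, g3=0, g4=1, g5=0, g6=0, g7=0, giving Y=0. Observed 1.
Test 1: faults giving observed 1 are {g3 stuck-at-1, g3 inverted output, g5 stuck-at-1, g5 inverted output, g6 stuck-at-1, g6 inverted output, g7 stuck-at-1, g7 inverted output}.
Test 2 (a=0, b=0, c=0): fault-free g1=0, g2=0, g3=1, g4=1, g5=0, g6=1, g7=1 → 1; observed 0. Eliminates g3 stuck-at-1, g3 inverted output, g5 stuck-at-1, g5 inverted output, g6 stuck-at-1, g7 stuck-at-1.
Test 3 (a=1, b=1, c=0): fault-free g1=1, g2=1, g3=0, g4=0, g5=1, g6=1, g7=1 → 1; observed 1. Eliminates g7 inverted output.
Only g6 inverted output is consistent with every test.

g6 inverted output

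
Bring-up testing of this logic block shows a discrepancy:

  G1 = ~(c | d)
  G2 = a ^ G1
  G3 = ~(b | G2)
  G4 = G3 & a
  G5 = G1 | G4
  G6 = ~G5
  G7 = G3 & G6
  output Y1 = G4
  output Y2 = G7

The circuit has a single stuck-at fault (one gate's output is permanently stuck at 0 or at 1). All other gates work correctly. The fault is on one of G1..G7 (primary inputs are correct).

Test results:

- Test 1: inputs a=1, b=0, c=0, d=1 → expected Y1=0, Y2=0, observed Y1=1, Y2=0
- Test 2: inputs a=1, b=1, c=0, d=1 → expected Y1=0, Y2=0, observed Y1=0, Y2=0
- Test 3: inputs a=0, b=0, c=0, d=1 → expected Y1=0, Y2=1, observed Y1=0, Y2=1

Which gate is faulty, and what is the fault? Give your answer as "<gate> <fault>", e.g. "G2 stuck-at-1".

G2 stuck-at-0

Fault-free values for test 1 (a=1, b=0, c=0, d=1): G1=0, G2=1, G3=0, G4=0, G5=0, G6=1, G7=0, giving Y1=0, Y2=0. Observed Y1=1, Y2=0.
Test 1: faults giving observed Y1=1, Y2=0 are {G1 stuck-at-1, G2 stuck-at-0, G3 stuck-at-1, G4 stuck-at-1}.
Test 2 (a=1, b=1, c=0, d=1): fault-free G1=0, G2=1, G3=0, G4=0, G5=0, G6=1, G7=0 → Y1=0, Y2=0; observed Y1=0, Y2=0. Eliminates G3 stuck-at-1, G4 stuck-at-1.
Test 3 (a=0, b=0, c=0, d=1): fault-free G1=0, G2=0, G3=1, G4=0, G5=0, G6=1, G7=1 → Y1=0, Y2=1; observed Y1=0, Y2=1. Eliminates G1 stuck-at-1.
Only G2 stuck-at-0 is consistent with every test.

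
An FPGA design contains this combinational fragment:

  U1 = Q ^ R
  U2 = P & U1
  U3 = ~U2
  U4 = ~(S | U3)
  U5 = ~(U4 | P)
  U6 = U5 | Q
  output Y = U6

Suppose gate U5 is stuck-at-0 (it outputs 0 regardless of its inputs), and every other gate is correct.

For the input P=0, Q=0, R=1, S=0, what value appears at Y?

Propagate with U5 forced: U1=1, U2=0, U3=1, U4=0, U5=0 [stuck-at-0], U6=0.
So Y = 0. (Without the fault it would be 1.)

0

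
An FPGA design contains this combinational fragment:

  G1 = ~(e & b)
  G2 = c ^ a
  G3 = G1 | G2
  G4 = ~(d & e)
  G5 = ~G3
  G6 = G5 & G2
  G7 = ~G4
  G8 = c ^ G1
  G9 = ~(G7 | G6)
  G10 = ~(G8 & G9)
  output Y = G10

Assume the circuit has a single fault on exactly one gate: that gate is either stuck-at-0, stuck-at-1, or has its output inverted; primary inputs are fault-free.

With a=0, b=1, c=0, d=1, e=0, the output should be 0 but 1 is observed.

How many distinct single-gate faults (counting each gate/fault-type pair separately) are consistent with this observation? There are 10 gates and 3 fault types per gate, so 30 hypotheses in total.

14

Fault-free: G1=1, G2=0, G3=1, G4=1, G5=0, G6=0, G7=0, G8=1, G9=1, G10=0 → 0. Observed 1.
  G1: stuck-at-0, inverted output ✓; others ✗
  G2: none of the 3 fault types match ✗
  G3: none of the 3 fault types match ✗
  G4: stuck-at-0, inverted output ✓; others ✗
  G5: none of the 3 fault types match ✗
  G6: stuck-at-1, inverted output ✓; others ✗
  G7: stuck-at-1, inverted output ✓; others ✗
  G8: stuck-at-0, inverted output ✓; others ✗
  G9: stuck-at-0, inverted output ✓; others ✗
  G10: stuck-at-1, inverted output ✓; others ✗
Consistent faults: {G1 stuck-at-0, G1 inverted output, G4 stuck-at-0, G4 inverted output, G6 stuck-at-1, G6 inverted output, G7 stuck-at-1, G7 inverted output, G8 stuck-at-0, G8 inverted output, G9 stuck-at-0, G9 inverted output, G10 stuck-at-1, G10 inverted output} — 14 in all.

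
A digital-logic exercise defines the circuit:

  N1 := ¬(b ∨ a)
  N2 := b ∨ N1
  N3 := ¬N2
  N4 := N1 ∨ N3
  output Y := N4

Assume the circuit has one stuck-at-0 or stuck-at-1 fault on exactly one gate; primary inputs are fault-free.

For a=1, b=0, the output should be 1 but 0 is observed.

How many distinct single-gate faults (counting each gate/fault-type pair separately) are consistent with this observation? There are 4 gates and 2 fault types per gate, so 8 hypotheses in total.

Fault-free: N1=0, N2=0, N3=1, N4=1 → 1. Observed 0.
  N1 stuck-at-0: output 1 ✗
  N1 stuck-at-1: output 1 ✗
  N2 stuck-at-0: output 1 ✗
  N2 stuck-at-1: output 0 ✓
  N3 stuck-at-0: output 0 ✓
  N3 stuck-at-1: output 1 ✗
  N4 stuck-at-0: output 0 ✓
  N4 stuck-at-1: output 1 ✗
Consistent faults: {N2 stuck-at-1, N3 stuck-at-0, N4 stuck-at-0} — 3 in all.

3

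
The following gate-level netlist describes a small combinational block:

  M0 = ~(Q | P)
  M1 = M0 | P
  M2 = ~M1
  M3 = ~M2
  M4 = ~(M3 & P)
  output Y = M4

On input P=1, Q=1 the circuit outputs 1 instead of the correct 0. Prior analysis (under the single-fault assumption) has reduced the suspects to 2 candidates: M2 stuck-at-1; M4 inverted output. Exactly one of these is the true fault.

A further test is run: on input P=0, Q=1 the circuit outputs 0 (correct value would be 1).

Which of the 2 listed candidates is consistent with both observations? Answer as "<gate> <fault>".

M4 inverted output

Evaluate each candidate on input P=0, Q=1:
  M2 stuck-at-1: M0=0, M1=0, M2=1 [stuck-at-1], M3=0, M4=1 → 1 — eliminated
  M4 inverted output: M0=0, M1=0, M2=1, M3=0, M4=0 [inverted output] → 0 — matches
Only M4 inverted output reproduces the observed 0.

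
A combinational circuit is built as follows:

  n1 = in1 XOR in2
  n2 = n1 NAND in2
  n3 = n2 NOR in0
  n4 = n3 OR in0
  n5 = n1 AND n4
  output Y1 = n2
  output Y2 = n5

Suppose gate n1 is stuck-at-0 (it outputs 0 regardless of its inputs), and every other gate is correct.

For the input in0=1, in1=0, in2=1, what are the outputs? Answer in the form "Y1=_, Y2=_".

Y1=1, Y2=0

Propagate with n1 forced: n1=0 [stuck-at-0], n2=1, n3=0, n4=1, n5=0.
So the outputs are Y1=1, Y2=0. (Without the fault they would be Y1=0, Y2=1.)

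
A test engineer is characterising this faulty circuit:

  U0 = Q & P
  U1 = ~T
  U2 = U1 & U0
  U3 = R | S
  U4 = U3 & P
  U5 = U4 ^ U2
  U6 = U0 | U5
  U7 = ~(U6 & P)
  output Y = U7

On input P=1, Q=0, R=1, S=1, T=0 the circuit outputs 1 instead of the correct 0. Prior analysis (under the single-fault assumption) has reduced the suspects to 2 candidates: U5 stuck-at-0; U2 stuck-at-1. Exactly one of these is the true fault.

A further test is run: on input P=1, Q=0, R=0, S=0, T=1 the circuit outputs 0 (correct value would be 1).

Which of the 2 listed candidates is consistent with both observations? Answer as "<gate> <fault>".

U2 stuck-at-1

Evaluate each candidate on input P=1, Q=0, R=0, S=0, T=1:
  U5 stuck-at-0: U0=0, U1=0, U2=0, U3=0, U4=0, U5=0 [stuck-at-0], U6=0, U7=1 → 1 — eliminated
  U2 stuck-at-1: U0=0, U1=0, U2=1 [stuck-at-1], U3=0, U4=0, U5=1, U6=1, U7=0 → 0 — matches
Only U2 stuck-at-1 reproduces the observed 0.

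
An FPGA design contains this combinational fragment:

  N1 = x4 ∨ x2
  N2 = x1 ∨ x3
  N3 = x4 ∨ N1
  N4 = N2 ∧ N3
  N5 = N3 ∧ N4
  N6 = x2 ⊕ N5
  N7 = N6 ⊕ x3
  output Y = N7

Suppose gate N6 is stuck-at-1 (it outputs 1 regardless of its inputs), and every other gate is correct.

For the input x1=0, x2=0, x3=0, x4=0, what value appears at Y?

1

Propagate with N6 forced: N1=0, N2=0, N3=0, N4=0, N5=0, N6=1 [stuck-at-1], N7=1.
So Y = 1. (Without the fault it would be 0.)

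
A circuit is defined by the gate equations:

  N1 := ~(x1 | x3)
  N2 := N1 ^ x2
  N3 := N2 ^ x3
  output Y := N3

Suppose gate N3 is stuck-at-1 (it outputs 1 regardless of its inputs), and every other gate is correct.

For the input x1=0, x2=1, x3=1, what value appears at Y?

Propagate with N3 forced: N1=0, N2=1, N3=1 [stuck-at-1].
So Y = 1. (Without the fault it would be 0.)

1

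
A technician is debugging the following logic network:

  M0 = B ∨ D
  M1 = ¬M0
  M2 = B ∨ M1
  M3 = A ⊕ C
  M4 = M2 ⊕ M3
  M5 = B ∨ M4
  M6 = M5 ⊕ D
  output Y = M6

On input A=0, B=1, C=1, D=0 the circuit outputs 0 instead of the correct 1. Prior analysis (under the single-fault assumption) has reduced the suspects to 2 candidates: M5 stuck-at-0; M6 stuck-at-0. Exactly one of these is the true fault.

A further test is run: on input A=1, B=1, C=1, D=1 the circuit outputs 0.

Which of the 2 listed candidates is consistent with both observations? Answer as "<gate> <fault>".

M6 stuck-at-0

Evaluate each candidate on input A=1, B=1, C=1, D=1:
  M5 stuck-at-0: M0=1, M1=0, M2=1, M3=0, M4=1, M5=0 [stuck-at-0], M6=1 → 1 — eliminated
  M6 stuck-at-0: M0=1, M1=0, M2=1, M3=0, M4=1, M5=1, M6=0 [stuck-at-0] → 0 — matches
Only M6 stuck-at-0 reproduces the observed 0.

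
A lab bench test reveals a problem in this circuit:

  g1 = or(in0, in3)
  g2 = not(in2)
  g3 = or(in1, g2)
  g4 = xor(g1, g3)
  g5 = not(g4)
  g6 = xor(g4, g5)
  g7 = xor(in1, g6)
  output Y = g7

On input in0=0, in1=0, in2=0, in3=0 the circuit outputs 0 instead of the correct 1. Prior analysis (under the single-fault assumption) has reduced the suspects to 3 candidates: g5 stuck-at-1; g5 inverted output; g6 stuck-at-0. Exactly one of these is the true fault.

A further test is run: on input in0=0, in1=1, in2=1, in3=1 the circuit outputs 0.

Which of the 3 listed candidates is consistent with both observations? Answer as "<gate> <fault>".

Evaluate each candidate on input in0=0, in1=1, in2=1, in3=1:
  g5 stuck-at-1: g1=1, g2=0, g3=1, g4=0, g5=1 [stuck-at-1], g6=1, g7=0 → 0 — matches
  g5 inverted output: g1=1, g2=0, g3=1, g4=0, g5=0 [inverted output], g6=0, g7=1 → 1 — eliminated
  g6 stuck-at-0: g1=1, g2=0, g3=1, g4=0, g5=1, g6=0 [stuck-at-0], g7=1 → 1 — eliminated
Only g5 stuck-at-1 reproduces the observed 0.

g5 stuck-at-1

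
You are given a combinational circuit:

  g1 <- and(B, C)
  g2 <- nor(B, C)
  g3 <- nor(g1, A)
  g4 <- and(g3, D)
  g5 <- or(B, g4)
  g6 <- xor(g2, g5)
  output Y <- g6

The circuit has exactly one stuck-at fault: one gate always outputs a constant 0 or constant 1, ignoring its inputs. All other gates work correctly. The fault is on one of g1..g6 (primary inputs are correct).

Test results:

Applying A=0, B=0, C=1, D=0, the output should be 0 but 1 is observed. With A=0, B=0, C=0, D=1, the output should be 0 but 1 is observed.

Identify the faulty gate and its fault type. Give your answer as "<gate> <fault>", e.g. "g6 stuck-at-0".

g6 stuck-at-1

Fault-free values for test 1 (A=0, B=0, C=1, D=0): g1=0, g2=0, g3=1, g4=0, g5=0, g6=0, giving Y=0. Observed 1.
Test 1: faults giving observed 1 are {g2 stuck-at-1, g4 stuck-at-1, g5 stuck-at-1, g6 stuck-at-1}.
Test 2 (A=0, B=0, C=0, D=1): fault-free g1=0, g2=1, g3=1, g4=1, g5=1, g6=0 → 0; observed 1. Eliminates g2 stuck-at-1, g4 stuck-at-1, g5 stuck-at-1.
Only g6 stuck-at-1 is consistent with every test.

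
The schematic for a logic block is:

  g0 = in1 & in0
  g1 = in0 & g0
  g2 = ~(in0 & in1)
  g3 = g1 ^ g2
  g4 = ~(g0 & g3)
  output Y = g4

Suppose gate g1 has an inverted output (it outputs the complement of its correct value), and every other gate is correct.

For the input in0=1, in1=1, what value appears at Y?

Propagate with g1 forced: g0=1, g1=0 [inverted output], g2=0, g3=0, g4=1.
So Y = 1. (Without the fault it would be 0.)

1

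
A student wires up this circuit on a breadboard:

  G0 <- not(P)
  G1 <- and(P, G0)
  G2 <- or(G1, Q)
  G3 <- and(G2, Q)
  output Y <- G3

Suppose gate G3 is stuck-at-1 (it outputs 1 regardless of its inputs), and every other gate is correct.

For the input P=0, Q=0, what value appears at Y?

Propagate with G3 forced: G0=1, G1=0, G2=0, G3=1 [stuck-at-1].
So Y = 1. (Without the fault it would be 0.)

1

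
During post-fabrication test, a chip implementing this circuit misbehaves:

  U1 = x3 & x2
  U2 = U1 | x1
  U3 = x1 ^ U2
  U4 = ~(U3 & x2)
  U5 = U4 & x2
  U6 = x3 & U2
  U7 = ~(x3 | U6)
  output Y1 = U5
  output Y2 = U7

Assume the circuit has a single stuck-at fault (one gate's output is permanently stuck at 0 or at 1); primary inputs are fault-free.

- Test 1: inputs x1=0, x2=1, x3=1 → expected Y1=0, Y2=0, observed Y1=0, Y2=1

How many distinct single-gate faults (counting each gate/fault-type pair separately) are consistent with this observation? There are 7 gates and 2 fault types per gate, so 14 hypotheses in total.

1

Fault-free: U1=1, U2=1, U3=1, U4=0, U5=0, U6=1, U7=0 → Y1=0, Y2=0. Observed Y1=0, Y2=1.
  U1 stuck-at-0: output Y1=1, Y2=0 ✗
  U1 stuck-at-1: output Y1=0, Y2=0 ✗
  U2 stuck-at-0: output Y1=1, Y2=0 ✗
  U2 stuck-at-1: output Y1=0, Y2=0 ✗
  U3 stuck-at-0: output Y1=1, Y2=0 ✗
  U3 stuck-at-1: output Y1=0, Y2=0 ✗
  U4 stuck-at-0: output Y1=0, Y2=0 ✗
  U4 stuck-at-1: output Y1=1, Y2=0 ✗
  U5 stuck-at-0: output Y1=0, Y2=0 ✗
  U5 stuck-at-1: output Y1=1, Y2=0 ✗
  U6 stuck-at-0: output Y1=0, Y2=0 ✗
  U6 stuck-at-1: output Y1=0, Y2=0 ✗
  U7 stuck-at-0: output Y1=0, Y2=0 ✗
  U7 stuck-at-1: output Y1=0, Y2=1 ✓
Consistent faults: {U7 stuck-at-1} — 1 in all.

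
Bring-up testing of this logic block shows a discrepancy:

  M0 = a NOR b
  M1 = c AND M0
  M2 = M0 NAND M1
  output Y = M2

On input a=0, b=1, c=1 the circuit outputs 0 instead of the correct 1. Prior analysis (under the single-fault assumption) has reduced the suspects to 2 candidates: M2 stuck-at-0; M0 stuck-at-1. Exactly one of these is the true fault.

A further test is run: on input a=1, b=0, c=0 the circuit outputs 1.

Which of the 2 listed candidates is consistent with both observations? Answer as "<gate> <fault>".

Evaluate each candidate on input a=1, b=0, c=0:
  M2 stuck-at-0: M0=0, M1=0, M2=0 [stuck-at-0] → 0 — eliminated
  M0 stuck-at-1: M0=1 [stuck-at-1], M1=0, M2=1 → 1 — matches
Only M0 stuck-at-1 reproduces the observed 1.

M0 stuck-at-1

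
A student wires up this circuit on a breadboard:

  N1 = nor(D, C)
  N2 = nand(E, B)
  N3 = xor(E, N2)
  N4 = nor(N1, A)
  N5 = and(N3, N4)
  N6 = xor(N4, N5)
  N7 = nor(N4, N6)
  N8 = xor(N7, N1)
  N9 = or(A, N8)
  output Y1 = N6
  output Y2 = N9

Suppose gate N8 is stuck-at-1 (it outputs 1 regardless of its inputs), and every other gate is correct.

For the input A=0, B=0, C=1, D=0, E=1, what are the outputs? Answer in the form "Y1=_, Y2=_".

Propagate with N8 forced: N1=0, N2=1, N3=0, N4=1, N5=0, N6=1, N7=0, N8=1 [stuck-at-1], N9=1.
So the outputs are Y1=1, Y2=1. (Without the fault they would be Y1=1, Y2=0.)

Y1=1, Y2=1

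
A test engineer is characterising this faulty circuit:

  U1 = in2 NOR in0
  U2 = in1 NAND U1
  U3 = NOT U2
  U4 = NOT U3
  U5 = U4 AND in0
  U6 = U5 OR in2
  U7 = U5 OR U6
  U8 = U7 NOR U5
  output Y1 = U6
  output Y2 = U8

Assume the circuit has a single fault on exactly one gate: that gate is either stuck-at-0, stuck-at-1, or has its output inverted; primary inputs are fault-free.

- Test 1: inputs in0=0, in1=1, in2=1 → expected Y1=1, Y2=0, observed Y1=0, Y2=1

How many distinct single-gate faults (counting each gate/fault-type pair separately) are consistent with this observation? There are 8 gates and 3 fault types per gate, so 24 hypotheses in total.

2

Fault-free: U1=0, U2=1, U3=0, U4=1, U5=0, U6=1, U7=1, U8=0 → Y1=1, Y2=0. Observed Y1=0, Y2=1.
  U1: none of the 3 fault types match ✗
  U2: none of the 3 fault types match ✗
  U3: none of the 3 fault types match ✗
  U4: none of the 3 fault types match ✗
  U5: none of the 3 fault types match ✗
  U6: stuck-at-0, inverted output ✓; others ✗
  U7: none of the 3 fault types match ✗
  U8: none of the 3 fault types match ✗
Consistent faults: {U6 stuck-at-0, U6 inverted output} — 2 in all.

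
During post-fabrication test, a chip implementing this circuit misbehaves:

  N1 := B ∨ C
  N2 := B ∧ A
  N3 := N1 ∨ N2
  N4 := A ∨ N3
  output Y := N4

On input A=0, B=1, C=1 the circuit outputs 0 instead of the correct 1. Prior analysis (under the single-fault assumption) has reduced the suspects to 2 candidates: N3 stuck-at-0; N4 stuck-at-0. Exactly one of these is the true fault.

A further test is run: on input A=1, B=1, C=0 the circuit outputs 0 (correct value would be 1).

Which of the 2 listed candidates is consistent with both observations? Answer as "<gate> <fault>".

Evaluate each candidate on input A=1, B=1, C=0:
  N3 stuck-at-0: N1=1, N2=1, N3=0 [stuck-at-0], N4=1 → 1 — eliminated
  N4 stuck-at-0: N1=1, N2=1, N3=1, N4=0 [stuck-at-0] → 0 — matches
Only N4 stuck-at-0 reproduces the observed 0.

N4 stuck-at-0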